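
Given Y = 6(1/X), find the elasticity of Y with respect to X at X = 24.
Elasticity = -1

Elasticity = (dY/dX) · (X/Y)

dY/dX = -6/X²
At X = 24: dY/dX = -1/96, Y = 1/4

Elasticity = (-1/96) · (24 / (1/4)) = -1

Interpretation: for a small percentage change in X, the percentage change in Y is approximately -1.00 times as large.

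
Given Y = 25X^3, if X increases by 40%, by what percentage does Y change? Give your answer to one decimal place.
174.4%

For Y = 25X^3:
If X → X(1 + 0.4)
Then Y → Y · (1 + 0.4)^3
     = Y · 2.7440

Percentage change = ((1 + 0.4)^3 − 1) × 100% = 174.4%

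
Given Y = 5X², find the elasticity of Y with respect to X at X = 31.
Elasticity = 2

Elasticity = (dY/dX) · (X/Y)

dY/dX = 10·X
At X = 31: dY/dX = 310, Y = 4805

Elasticity = 310 · (31 / 4805) = 2

Interpretation: for a small percentage change in X, the percentage change in Y is approximately 2.00 times as large.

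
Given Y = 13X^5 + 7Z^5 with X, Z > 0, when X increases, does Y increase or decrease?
Y increases

Taking the partial derivative:
∂Y/∂X = 65X^4

∂Y/∂X = 65X^4 > 0 (assuming positive values)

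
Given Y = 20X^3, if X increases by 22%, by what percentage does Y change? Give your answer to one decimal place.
81.6%

For Y = 20X^3:
If X → X(1 + 0.22)
Then Y → Y · (1 + 0.22)^3
     ≈ Y · 1.8158

Percentage change = ((1 + 0.22)^3 − 1) × 100% ≈ 81.6%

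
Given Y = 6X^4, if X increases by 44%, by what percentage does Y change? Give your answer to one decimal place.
330.0%

For Y = 6X^4:
If X → X(1 + 0.44)
Then Y → Y · (1 + 0.44)^4
     ≈ Y · 4.2998

Percentage change = ((1 + 0.44)^4 − 1) × 100% ≈ 330.0%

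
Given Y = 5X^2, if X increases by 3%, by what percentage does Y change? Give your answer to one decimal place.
6.1%

For Y = 5X^2:
If X → X(1 + 0.03)
Then Y → Y · (1 + 0.03)^2
     = Y · 1.0609

Percentage change = ((1 + 0.03)^2 − 1) × 100% ≈ 6.1%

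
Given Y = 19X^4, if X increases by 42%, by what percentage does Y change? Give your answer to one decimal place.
306.6%

For Y = 19X^4:
If X → X(1 + 0.42)
Then Y → Y · (1 + 0.42)^4
     ≈ Y · 4.0659

Percentage change = ((1 + 0.42)^4 − 1) × 100% ≈ 306.6%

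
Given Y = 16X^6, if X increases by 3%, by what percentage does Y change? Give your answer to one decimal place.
19.4%

For Y = 16X^6:
If X → X(1 + 0.03)
Then Y → Y · (1 + 0.03)^6
     ≈ Y · 1.1941

Percentage change = ((1 + 0.03)^6 − 1) × 100% ≈ 19.4%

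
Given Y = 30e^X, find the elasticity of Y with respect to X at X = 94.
Elasticity = 94

Elasticity = (dY/dX) · (X/Y)

dY/dX = 30·e^X
At X = 94: dY/dX = 30·e^94, Y = 30·e^94

Elasticity = (30·e^94) · (94 / (30·e^94)) = 94

Interpretation: for a small percentage change in X, the percentage change in Y is approximately 94.00 times as large.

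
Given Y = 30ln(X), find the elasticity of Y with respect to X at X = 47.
Elasticity = 1/ln(47) ≈ 0.2597

Elasticity = (dY/dX) · (X/Y)

dY/dX = 30/X
At X = 47: dY/dX = 30/47, Y = 30·ln(47)

Elasticity = (30/47) · (47 / (30·ln(47))) = 1/ln(47) ≈ 0.2597

Interpretation: for a small percentage change in X, the percentage change in Y is approximately 0.26 times as large.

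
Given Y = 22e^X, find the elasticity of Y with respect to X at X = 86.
Elasticity = 86

Elasticity = (dY/dX) · (X/Y)

dY/dX = 22·e^X
At X = 86: dY/dX = 22·e^86, Y = 22·e^86

Elasticity = (22·e^86) · (86 / (22·e^86)) = 86

Interpretation: for a small percentage change in X, the percentage change in Y is approximately 86.00 times as large.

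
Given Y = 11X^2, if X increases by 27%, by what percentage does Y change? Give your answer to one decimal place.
61.3%

For Y = 11X^2:
If X → X(1 + 0.27)
Then Y → Y · (1 + 0.27)^2
     = Y · 1.6129

Percentage change = ((1 + 0.27)^2 − 1) × 100% ≈ 61.3%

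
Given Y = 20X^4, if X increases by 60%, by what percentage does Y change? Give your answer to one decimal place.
555.4%

For Y = 20X^4:
If X → X(1 + 0.6)
Then Y → Y · (1 + 0.6)^4
     = Y · 6.5536

Percentage change = ((1 + 0.6)^4 − 1) × 100% ≈ 555.4%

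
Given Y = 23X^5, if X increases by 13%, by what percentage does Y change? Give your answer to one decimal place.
84.2%

For Y = 23X^5:
If X → X(1 + 0.13)
Then Y → Y · (1 + 0.13)^5
     ≈ Y · 1.8424

Percentage change = ((1 + 0.13)^5 − 1) × 100% ≈ 84.2%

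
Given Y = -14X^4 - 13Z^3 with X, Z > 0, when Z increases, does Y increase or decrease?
Y decreases

Taking the partial derivative:
∂Y/∂Z = -39Z^2

∂Y/∂Z = -39Z^2 < 0 (assuming positive values)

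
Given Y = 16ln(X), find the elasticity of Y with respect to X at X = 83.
Elasticity = 1/ln(83) ≈ 0.2263

Elasticity = (dY/dX) · (X/Y)

dY/dX = 16/X
At X = 83: dY/dX = 16/83, Y = 16·ln(83)

Elasticity = (16/83) · (83 / (16·ln(83))) = 1/ln(83) ≈ 0.2263

Interpretation: for a small percentage change in X, the percentage change in Y is approximately 0.23 times as large.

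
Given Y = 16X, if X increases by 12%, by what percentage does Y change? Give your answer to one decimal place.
12.0%

For Y = 16X:
If X → X(1 + 0.12)
Then Y → Y · (1 + 0.12)^1
     = Y · 1.1200

Percentage change = ((1 + 0.12)^1 − 1) × 100% = 12.0%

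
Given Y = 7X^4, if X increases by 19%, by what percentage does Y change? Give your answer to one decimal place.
100.5%

For Y = 7X^4:
If X → X(1 + 0.19)
Then Y → Y · (1 + 0.19)^4
     ≈ Y · 2.0053

Percentage change = ((1 + 0.19)^4 − 1) × 100% ≈ 100.5%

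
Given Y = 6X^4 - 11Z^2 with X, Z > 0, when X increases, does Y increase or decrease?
Y increases

Taking the partial derivative:
∂Y/∂X = 24X^3

∂Y/∂X = 24X^3 > 0 (assuming positive values)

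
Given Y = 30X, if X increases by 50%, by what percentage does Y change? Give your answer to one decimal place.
50.0%

For Y = 30X:
If X → X(1 + 0.5)
Then Y → Y · (1 + 0.5)^1
     = Y · 1.5000

Percentage change = ((1 + 0.5)^1 − 1) × 100% = 50.0%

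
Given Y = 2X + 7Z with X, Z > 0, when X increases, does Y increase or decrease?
Y increases

Taking the partial derivative:
∂Y/∂X = 2

∂Y/∂X = 2 > 0 (assuming positive values)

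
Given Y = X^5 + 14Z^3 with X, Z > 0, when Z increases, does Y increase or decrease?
Y increases

Taking the partial derivative:
∂Y/∂Z = 42Z^2

∂Y/∂Z = 42Z^2 > 0 (assuming positive values)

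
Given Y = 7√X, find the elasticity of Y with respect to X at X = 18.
Elasticity = 1/2

Elasticity = (dY/dX) · (X/Y)

dY/dX = 7/(2·√X)
At X = 18: dY/dX = 7·√2/12, Y = 21·√2

Elasticity = (7·√2/12) · (18 / (21·√2)) = 1/2

Interpretation: for a small percentage change in X, the percentage change in Y is approximately 0.50 times as large.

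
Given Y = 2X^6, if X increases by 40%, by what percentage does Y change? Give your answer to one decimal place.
653.0%

For Y = 2X^6:
If X → X(1 + 0.4)
Then Y → Y · (1 + 0.4)^6
     ≈ Y · 7.5295

Percentage change = ((1 + 0.4)^6 − 1) × 100% ≈ 653.0%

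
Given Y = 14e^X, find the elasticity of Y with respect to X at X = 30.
Elasticity = 30

Elasticity = (dY/dX) · (X/Y)

dY/dX = 14·e^X
At X = 30: dY/dX = 14·e^30, Y = 14·e^30

Elasticity = (14·e^30) · (30 / (14·e^30)) = 30

Interpretation: for a small percentage change in X, the percentage change in Y is approximately 30.00 times as large.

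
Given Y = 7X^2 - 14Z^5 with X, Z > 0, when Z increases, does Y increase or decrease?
Y decreases

Taking the partial derivative:
∂Y/∂Z = -70Z^4

∂Y/∂Z = -70Z^4 < 0 (assuming positive values)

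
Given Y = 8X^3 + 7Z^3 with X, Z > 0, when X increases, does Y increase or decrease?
Y increases

Taking the partial derivative:
∂Y/∂X = 24X^2

∂Y/∂X = 24X^2 > 0 (assuming positive values)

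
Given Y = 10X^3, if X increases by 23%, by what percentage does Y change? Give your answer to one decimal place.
86.1%

For Y = 10X^3:
If X → X(1 + 0.23)
Then Y → Y · (1 + 0.23)^3
     ≈ Y · 1.8609

Percentage change = ((1 + 0.23)^3 − 1) × 100% ≈ 86.1%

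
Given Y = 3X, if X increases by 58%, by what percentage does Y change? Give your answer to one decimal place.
58.0%

For Y = 3X:
If X → X(1 + 0.58)
Then Y → Y · (1 + 0.58)^1
     = Y · 1.5800

Percentage change = ((1 + 0.58)^1 − 1) × 100% = 58.0%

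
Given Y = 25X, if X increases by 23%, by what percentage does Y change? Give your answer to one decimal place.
23.0%

For Y = 25X:
If X → X(1 + 0.23)
Then Y → Y · (1 + 0.23)^1
     = Y · 1.2300

Percentage change = ((1 + 0.23)^1 − 1) × 100% = 23.0%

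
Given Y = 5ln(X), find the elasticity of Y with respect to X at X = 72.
Elasticity = 1/ln(72) ≈ 0.2338

Elasticity = (dY/dX) · (X/Y)

dY/dX = 5/X
At X = 72: dY/dX = 5/72, Y = 5·ln(72)

Elasticity = (5/72) · (72 / (5·ln(72))) = 1/ln(72) ≈ 0.2338

Interpretation: for a small percentage change in X, the percentage change in Y is approximately 0.23 times as large.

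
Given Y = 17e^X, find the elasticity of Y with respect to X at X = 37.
Elasticity = 37

Elasticity = (dY/dX) · (X/Y)

dY/dX = 17·e^X
At X = 37: dY/dX = 17·e^37, Y = 17·e^37

Elasticity = (17·e^37) · (37 / (17·e^37)) = 37

Interpretation: for a small percentage change in X, the percentage change in Y is approximately 37.00 times as large.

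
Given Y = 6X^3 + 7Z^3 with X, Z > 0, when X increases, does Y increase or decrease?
Y increases

Taking the partial derivative:
∂Y/∂X = 18X^2

∂Y/∂X = 18X^2 > 0 (assuming positive values)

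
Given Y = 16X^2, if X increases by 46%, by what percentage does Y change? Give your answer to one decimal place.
113.2%

For Y = 16X^2:
If X → X(1 + 0.46)
Then Y → Y · (1 + 0.46)^2
     = Y · 2.1316

Percentage change = ((1 + 0.46)^2 − 1) × 100% ≈ 113.2%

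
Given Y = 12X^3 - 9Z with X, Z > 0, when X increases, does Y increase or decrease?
Y increases

Taking the partial derivative:
∂Y/∂X = 36X^2

∂Y/∂X = 36X^2 > 0 (assuming positive values)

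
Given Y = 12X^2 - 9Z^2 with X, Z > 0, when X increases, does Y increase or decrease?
Y increases

Taking the partial derivative:
∂Y/∂X = 24X

∂Y/∂X = 24X > 0 (assuming positive values)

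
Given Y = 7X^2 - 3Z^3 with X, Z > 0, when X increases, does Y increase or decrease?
Y increases

Taking the partial derivative:
∂Y/∂X = 14X

∂Y/∂X = 14X > 0 (assuming positive values)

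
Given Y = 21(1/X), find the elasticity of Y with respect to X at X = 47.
Elasticity = -1

Elasticity = (dY/dX) · (X/Y)

dY/dX = -21/X²
At X = 47: dY/dX = -21/2209, Y = 21/47

Elasticity = (-21/2209) · (47 / (21/47)) = -1

Interpretation: for a small percentage change in X, the percentage change in Y is approximately -1.00 times as large.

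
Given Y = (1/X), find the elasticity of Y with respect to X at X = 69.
Elasticity = -1

Elasticity = (dY/dX) · (X/Y)

dY/dX = -1/X²
At X = 69: dY/dX = -1/4761, Y = 1/69

Elasticity = (-1/4761) · (69 / (1/69)) = -1

Interpretation: for a small percentage change in X, the percentage change in Y is approximately -1.00 times as large.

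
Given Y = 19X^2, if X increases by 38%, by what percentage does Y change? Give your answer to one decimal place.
90.4%

For Y = 19X^2:
If X → X(1 + 0.38)
Then Y → Y · (1 + 0.38)^2
     = Y · 1.9044

Percentage change = ((1 + 0.38)^2 − 1) × 100% ≈ 90.4%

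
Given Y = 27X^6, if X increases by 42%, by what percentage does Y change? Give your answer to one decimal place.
719.8%

For Y = 27X^6:
If X → X(1 + 0.42)
Then Y → Y · (1 + 0.42)^6
     ≈ Y · 8.1984

Percentage change = ((1 + 0.42)^6 − 1) × 100% ≈ 719.8%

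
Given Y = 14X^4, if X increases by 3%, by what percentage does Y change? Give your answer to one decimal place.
12.6%

For Y = 14X^4:
If X → X(1 + 0.03)
Then Y → Y · (1 + 0.03)^4
     ≈ Y · 1.1255

Percentage change = ((1 + 0.03)^4 − 1) × 100% ≈ 12.6%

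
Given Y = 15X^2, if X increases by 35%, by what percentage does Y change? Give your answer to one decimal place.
82.3%

For Y = 15X^2:
If X → X(1 + 0.35)
Then Y → Y · (1 + 0.35)^2
     = Y · 1.8225

Percentage change = ((1 + 0.35)^2 − 1) × 100% ≈ 82.3%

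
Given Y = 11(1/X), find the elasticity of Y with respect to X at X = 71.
Elasticity = -1

Elasticity = (dY/dX) · (X/Y)

dY/dX = -11/X²
At X = 71: dY/dX = -11/5041, Y = 11/71

Elasticity = (-11/5041) · (71 / (11/71)) = -1

Interpretation: for a small percentage change in X, the percentage change in Y is approximately -1.00 times as large.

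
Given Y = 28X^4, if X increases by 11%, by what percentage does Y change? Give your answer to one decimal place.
51.8%

For Y = 28X^4:
If X → X(1 + 0.11)
Then Y → Y · (1 + 0.11)^4
     ≈ Y · 1.5181

Percentage change = ((1 + 0.11)^4 − 1) × 100% ≈ 51.8%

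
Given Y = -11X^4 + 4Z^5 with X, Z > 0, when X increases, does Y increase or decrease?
Y decreases

Taking the partial derivative:
∂Y/∂X = -44X^3

∂Y/∂X = -44X^3 < 0 (assuming positive values)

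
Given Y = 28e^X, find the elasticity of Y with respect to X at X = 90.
Elasticity = 90

Elasticity = (dY/dX) · (X/Y)

dY/dX = 28·e^X
At X = 90: dY/dX = 28·e^90, Y = 28·e^90

Elasticity = (28·e^90) · (90 / (28·e^90)) = 90

Interpretation: for a small percentage change in X, the percentage change in Y is approximately 90.00 times as large.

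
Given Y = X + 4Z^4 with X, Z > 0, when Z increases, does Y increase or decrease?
Y increases

Taking the partial derivative:
∂Y/∂Z = 16Z^3

∂Y/∂Z = 16Z^3 > 0 (assuming positive values)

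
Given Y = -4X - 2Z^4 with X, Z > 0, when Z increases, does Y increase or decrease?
Y decreases

Taking the partial derivative:
∂Y/∂Z = -8Z^3

∂Y/∂Z = -8Z^3 < 0 (assuming positive values)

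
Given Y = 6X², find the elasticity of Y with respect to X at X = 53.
Elasticity = 2

Elasticity = (dY/dX) · (X/Y)

dY/dX = 12·X
At X = 53: dY/dX = 636, Y = 16854

Elasticity = 636 · (53 / 16854) = 2

Interpretation: for a small percentage change in X, the percentage change in Y is approximately 2.00 times as large.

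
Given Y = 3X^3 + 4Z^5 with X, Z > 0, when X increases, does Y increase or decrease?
Y increases

Taking the partial derivative:
∂Y/∂X = 9X^2

∂Y/∂X = 9X^2 > 0 (assuming positive values)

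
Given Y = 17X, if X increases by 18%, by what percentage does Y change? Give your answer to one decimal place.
18.0%

For Y = 17X:
If X → X(1 + 0.18)
Then Y → Y · (1 + 0.18)^1
     = Y · 1.1800

Percentage change = ((1 + 0.18)^1 − 1) × 100% = 18.0%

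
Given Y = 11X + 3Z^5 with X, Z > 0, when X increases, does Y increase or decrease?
Y increases

Taking the partial derivative:
∂Y/∂X = 11

∂Y/∂X = 11 > 0 (assuming positive values)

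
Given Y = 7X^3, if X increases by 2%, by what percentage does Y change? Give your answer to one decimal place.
6.1%

For Y = 7X^3:
If X → X(1 + 0.02)
Then Y → Y · (1 + 0.02)^3
     ≈ Y · 1.0612

Percentage change = ((1 + 0.02)^3 − 1) × 100% ≈ 6.1%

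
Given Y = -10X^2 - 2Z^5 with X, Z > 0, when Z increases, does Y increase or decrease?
Y decreases

Taking the partial derivative:
∂Y/∂Z = -10Z^4

∂Y/∂Z = -10Z^4 < 0 (assuming positive values)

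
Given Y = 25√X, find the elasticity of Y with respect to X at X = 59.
Elasticity = 1/2

Elasticity = (dY/dX) · (X/Y)

dY/dX = 25/(2·√X)
At X = 59: dY/dX = 25·√59/118, Y = 25·√59

Elasticity = (25·√59/118) · (59 / (25·√59)) = 1/2

Interpretation: for a small percentage change in X, the percentage change in Y is approximately 0.50 times as large.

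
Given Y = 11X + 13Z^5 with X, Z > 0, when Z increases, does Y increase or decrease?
Y increases

Taking the partial derivative:
∂Y/∂Z = 65Z^4

∂Y/∂Z = 65Z^4 > 0 (assuming positive values)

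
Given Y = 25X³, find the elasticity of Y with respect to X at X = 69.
Elasticity = 3

Elasticity = (dY/dX) · (X/Y)

dY/dX = 75·X²
At X = 69: dY/dX = 357075, Y = 8212725

Elasticity = 357075 · (69 / 8212725) = 3

Interpretation: for a small percentage change in X, the percentage change in Y is approximately 3.00 times as large.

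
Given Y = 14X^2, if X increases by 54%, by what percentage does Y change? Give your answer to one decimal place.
137.2%

For Y = 14X^2:
If X → X(1 + 0.54)
Then Y → Y · (1 + 0.54)^2
     = Y · 2.3716

Percentage change = ((1 + 0.54)^2 − 1) × 100% ≈ 137.2%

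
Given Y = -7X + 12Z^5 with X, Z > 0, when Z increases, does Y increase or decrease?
Y increases

Taking the partial derivative:
∂Y/∂Z = 60Z^4

∂Y/∂Z = 60Z^4 > 0 (assuming positive values)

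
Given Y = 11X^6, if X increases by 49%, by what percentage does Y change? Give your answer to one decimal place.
994.3%

For Y = 11X^6:
If X → X(1 + 0.49)
Then Y → Y · (1 + 0.49)^6
     ≈ Y · 10.9425

Percentage change = ((1 + 0.49)^6 − 1) × 100% ≈ 994.3%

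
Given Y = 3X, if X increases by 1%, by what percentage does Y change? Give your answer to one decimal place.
1.0%

For Y = 3X:
If X → X(1 + 0.01)
Then Y → Y · (1 + 0.01)^1
     = Y · 1.0100

Percentage change = ((1 + 0.01)^1 − 1) × 100% = 1.0%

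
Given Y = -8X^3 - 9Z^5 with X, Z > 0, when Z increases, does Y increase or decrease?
Y decreases

Taking the partial derivative:
∂Y/∂Z = -45Z^4

∂Y/∂Z = -45Z^4 < 0 (assuming positive values)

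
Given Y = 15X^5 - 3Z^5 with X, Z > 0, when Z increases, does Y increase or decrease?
Y decreases

Taking the partial derivative:
∂Y/∂Z = -15Z^4

∂Y/∂Z = -15Z^4 < 0 (assuming positive values)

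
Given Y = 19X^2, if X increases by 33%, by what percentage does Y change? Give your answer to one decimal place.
76.9%

For Y = 19X^2:
If X → X(1 + 0.33)
Then Y → Y · (1 + 0.33)^2
     = Y · 1.7689

Percentage change = ((1 + 0.33)^2 − 1) × 100% ≈ 76.9%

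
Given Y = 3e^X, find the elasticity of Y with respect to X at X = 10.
Elasticity = 10

Elasticity = (dY/dX) · (X/Y)

dY/dX = 3·e^X
At X = 10: dY/dX = 3·e^10, Y = 3·e^10

Elasticity = (3·e^10) · (10 / (3·e^10)) = 10

Interpretation: for a small percentage change in X, the percentage change in Y is approximately 10.00 times as large.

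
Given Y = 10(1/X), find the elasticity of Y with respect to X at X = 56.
Elasticity = -1

Elasticity = (dY/dX) · (X/Y)

dY/dX = -10/X²
At X = 56: dY/dX = -5/1568, Y = 5/28

Elasticity = (-5/1568) · (56 / (5/28)) = -1

Interpretation: for a small percentage change in X, the percentage change in Y is approximately -1.00 times as large.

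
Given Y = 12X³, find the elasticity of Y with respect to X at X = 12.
Elasticity = 3

Elasticity = (dY/dX) · (X/Y)

dY/dX = 36·X²
At X = 12: dY/dX = 5184, Y = 20736

Elasticity = 5184 · (12 / 20736) = 3

Interpretation: for a small percentage change in X, the percentage change in Y is approximately 3.00 times as large.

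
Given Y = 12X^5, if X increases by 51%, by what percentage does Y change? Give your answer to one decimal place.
685.0%

For Y = 12X^5:
If X → X(1 + 0.51)
Then Y → Y · (1 + 0.51)^5
     ≈ Y · 7.8503

Percentage change = ((1 + 0.51)^5 − 1) × 100% ≈ 685.0%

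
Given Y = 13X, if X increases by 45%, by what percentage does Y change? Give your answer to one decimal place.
45.0%

For Y = 13X:
If X → X(1 + 0.45)
Then Y → Y · (1 + 0.45)^1
     = Y · 1.4500

Percentage change = ((1 + 0.45)^1 − 1) × 100% = 45.0%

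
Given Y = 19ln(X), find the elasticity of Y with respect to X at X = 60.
Elasticity = 1/ln(60) ≈ 0.2442

Elasticity = (dY/dX) · (X/Y)

dY/dX = 19/X
At X = 60: dY/dX = 19/60, Y = 19·ln(60)

Elasticity = (19/60) · (60 / (19·ln(60))) = 1/ln(60) ≈ 0.2442

Interpretation: for a small percentage change in X, the percentage change in Y is approximately 0.24 times as large.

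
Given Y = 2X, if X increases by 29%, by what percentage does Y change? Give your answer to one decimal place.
29.0%

For Y = 2X:
If X → X(1 + 0.29)
Then Y → Y · (1 + 0.29)^1
     = Y · 1.2900

Percentage change = ((1 + 0.29)^1 − 1) × 100% = 29.0%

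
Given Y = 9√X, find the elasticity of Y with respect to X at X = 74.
Elasticity = 1/2

Elasticity = (dY/dX) · (X/Y)

dY/dX = 9/(2·√X)
At X = 74: dY/dX = 9·√74/148, Y = 9·√74

Elasticity = (9·√74/148) · (74 / (9·√74)) = 1/2

Interpretation: for a small percentage change in X, the percentage change in Y is approximately 0.50 times as large.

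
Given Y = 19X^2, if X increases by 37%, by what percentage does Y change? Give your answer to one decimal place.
87.7%

For Y = 19X^2:
If X → X(1 + 0.37)
Then Y → Y · (1 + 0.37)^2
     = Y · 1.8769

Percentage change = ((1 + 0.37)^2 − 1) × 100% ≈ 87.7%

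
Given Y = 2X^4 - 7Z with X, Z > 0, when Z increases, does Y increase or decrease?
Y decreases

Taking the partial derivative:
∂Y/∂Z = -7

∂Y/∂Z = -7 < 0 (assuming positive values)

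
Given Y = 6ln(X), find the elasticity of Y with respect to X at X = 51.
Elasticity = 1/ln(51) ≈ 0.2543

Elasticity = (dY/dX) · (X/Y)

dY/dX = 6/X
At X = 51: dY/dX = 2/17, Y = 6·ln(51)

Elasticity = (2/17) · (51 / (6·ln(51))) = 1/ln(51) ≈ 0.2543

Interpretation: for a small percentage change in X, the percentage change in Y is approximately 0.25 times as large.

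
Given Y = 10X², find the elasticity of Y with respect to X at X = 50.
Elasticity = 2

Elasticity = (dY/dX) · (X/Y)

dY/dX = 20·X
At X = 50: dY/dX = 1000, Y = 25000

Elasticity = 1000 · (50 / 25000) = 2

Interpretation: for a small percentage change in X, the percentage change in Y is approximately 2.00 times as large.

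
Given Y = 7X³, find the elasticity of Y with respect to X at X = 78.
Elasticity = 3

Elasticity = (dY/dX) · (X/Y)

dY/dX = 21·X²
At X = 78: dY/dX = 127764, Y = 3321864

Elasticity = 127764 · (78 / 3321864) = 3

Interpretation: for a small percentage change in X, the percentage change in Y is approximately 3.00 times as large.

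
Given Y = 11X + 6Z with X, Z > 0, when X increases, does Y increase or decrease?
Y increases

Taking the partial derivative:
∂Y/∂X = 11

∂Y/∂X = 11 > 0 (assuming positive values)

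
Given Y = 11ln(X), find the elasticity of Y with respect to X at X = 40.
Elasticity = 1/ln(40) ≈ 0.2711

Elasticity = (dY/dX) · (X/Y)

dY/dX = 11/X
At X = 40: dY/dX = 11/40, Y = 11·ln(40)

Elasticity = (11/40) · (40 / (11·ln(40))) = 1/ln(40) ≈ 0.2711

Interpretation: for a small percentage change in X, the percentage change in Y is approximately 0.27 times as large.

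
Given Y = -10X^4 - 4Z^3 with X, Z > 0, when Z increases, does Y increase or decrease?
Y decreases

Taking the partial derivative:
∂Y/∂Z = -12Z^2

∂Y/∂Z = -12Z^2 < 0 (assuming positive values)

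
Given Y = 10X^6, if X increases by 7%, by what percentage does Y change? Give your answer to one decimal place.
50.1%

For Y = 10X^6:
If X → X(1 + 0.07)
Then Y → Y · (1 + 0.07)^6
     ≈ Y · 1.5007

Percentage change = ((1 + 0.07)^6 − 1) × 100% ≈ 50.1%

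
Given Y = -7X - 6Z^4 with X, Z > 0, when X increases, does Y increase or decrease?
Y decreases

Taking the partial derivative:
∂Y/∂X = -7

∂Y/∂X = -7 < 0 (assuming positive values)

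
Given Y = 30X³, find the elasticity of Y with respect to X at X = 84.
Elasticity = 3

Elasticity = (dY/dX) · (X/Y)

dY/dX = 90·X²
At X = 84: dY/dX = 635040, Y = 17781120

Elasticity = 635040 · (84 / 17781120) = 3

Interpretation: for a small percentage change in X, the percentage change in Y is approximately 3.00 times as large.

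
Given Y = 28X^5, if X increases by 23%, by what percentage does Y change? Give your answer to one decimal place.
181.5%

For Y = 28X^5:
If X → X(1 + 0.23)
Then Y → Y · (1 + 0.23)^5
     ≈ Y · 2.8153

Percentage change = ((1 + 0.23)^5 − 1) × 100% ≈ 181.5%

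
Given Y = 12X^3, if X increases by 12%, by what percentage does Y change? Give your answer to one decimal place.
40.5%

For Y = 12X^3:
If X → X(1 + 0.12)
Then Y → Y · (1 + 0.12)^3
     ≈ Y · 1.4049

Percentage change = ((1 + 0.12)^3 − 1) × 100% ≈ 40.5%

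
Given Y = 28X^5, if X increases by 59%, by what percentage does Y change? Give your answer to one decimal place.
916.2%

For Y = 28X^5:
If X → X(1 + 0.59)
Then Y → Y · (1 + 0.59)^5
     ≈ Y · 10.1622

Percentage change = ((1 + 0.59)^5 − 1) × 100% ≈ 916.2%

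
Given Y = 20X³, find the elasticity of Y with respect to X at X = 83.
Elasticity = 3

Elasticity = (dY/dX) · (X/Y)

dY/dX = 60·X²
At X = 83: dY/dX = 413340, Y = 11435740

Elasticity = 413340 · (83 / 11435740) = 3

Interpretation: for a small percentage change in X, the percentage change in Y is approximately 3.00 times as large.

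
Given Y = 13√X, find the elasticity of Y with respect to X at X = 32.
Elasticity = 1/2

Elasticity = (dY/dX) · (X/Y)

dY/dX = 13/(2·√X)
At X = 32: dY/dX = 13·√2/16, Y = 52·√2

Elasticity = (13·√2/16) · (32 / (52·√2)) = 1/2

Interpretation: for a small percentage change in X, the percentage change in Y is approximately 0.50 times as large.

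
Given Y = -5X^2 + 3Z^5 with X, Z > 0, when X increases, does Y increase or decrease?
Y decreases

Taking the partial derivative:
∂Y/∂X = -10X

∂Y/∂X = -10X < 0 (assuming positive values)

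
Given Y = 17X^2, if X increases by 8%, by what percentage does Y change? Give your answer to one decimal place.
16.6%

For Y = 17X^2:
If X → X(1 + 0.08)
Then Y → Y · (1 + 0.08)^2
     = Y · 1.1664

Percentage change = ((1 + 0.08)^2 − 1) × 100% ≈ 16.6%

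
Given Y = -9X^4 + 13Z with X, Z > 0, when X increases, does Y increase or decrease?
Y decreases

Taking the partial derivative:
∂Y/∂X = -36X^3

∂Y/∂X = -36X^3 < 0 (assuming positive values)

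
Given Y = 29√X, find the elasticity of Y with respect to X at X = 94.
Elasticity = 1/2

Elasticity = (dY/dX) · (X/Y)

dY/dX = 29/(2·√X)
At X = 94: dY/dX = 29·√94/188, Y = 29·√94

Elasticity = (29·√94/188) · (94 / (29·√94)) = 1/2

Interpretation: for a small percentage change in X, the percentage change in Y is approximately 0.50 times as large.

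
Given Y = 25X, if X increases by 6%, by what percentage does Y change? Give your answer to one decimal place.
6.0%

For Y = 25X:
If X → X(1 + 0.06)
Then Y → Y · (1 + 0.06)^1
     = Y · 1.0600

Percentage change = ((1 + 0.06)^1 − 1) × 100% = 6.0%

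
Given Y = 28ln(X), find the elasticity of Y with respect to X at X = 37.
Elasticity = 1/ln(37) ≈ 0.2769

Elasticity = (dY/dX) · (X/Y)

dY/dX = 28/X
At X = 37: dY/dX = 28/37, Y = 28·ln(37)

Elasticity = (28/37) · (37 / (28·ln(37))) = 1/ln(37) ≈ 0.2769

Interpretation: for a small percentage change in X, the percentage change in Y is approximately 0.28 times as large.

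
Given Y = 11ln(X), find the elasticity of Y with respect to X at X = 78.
Elasticity = 1/ln(78) ≈ 0.2295

Elasticity = (dY/dX) · (X/Y)

dY/dX = 11/X
At X = 78: dY/dX = 11/78, Y = 11·ln(78)

Elasticity = (11/78) · (78 / (11·ln(78))) = 1/ln(78) ≈ 0.2295

Interpretation: for a small percentage change in X, the percentage change in Y is approximately 0.23 times as large.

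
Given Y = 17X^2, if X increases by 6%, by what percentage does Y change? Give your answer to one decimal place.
12.4%

For Y = 17X^2:
If X → X(1 + 0.06)
Then Y → Y · (1 + 0.06)^2
     = Y · 1.1236

Percentage change = ((1 + 0.06)^2 − 1) × 100% ≈ 12.4%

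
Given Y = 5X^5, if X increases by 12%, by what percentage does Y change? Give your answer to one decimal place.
76.2%

For Y = 5X^5:
If X → X(1 + 0.12)
Then Y → Y · (1 + 0.12)^5
     ≈ Y · 1.7623

Percentage change = ((1 + 0.12)^5 − 1) × 100% ≈ 76.2%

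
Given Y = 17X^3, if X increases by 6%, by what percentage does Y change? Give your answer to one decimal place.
19.1%

For Y = 17X^3:
If X → X(1 + 0.06)
Then Y → Y · (1 + 0.06)^3
     ≈ Y · 1.1910

Percentage change = ((1 + 0.06)^3 − 1) × 100% ≈ 19.1%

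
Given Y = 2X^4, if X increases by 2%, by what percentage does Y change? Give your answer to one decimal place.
8.2%

For Y = 2X^4:
If X → X(1 + 0.02)
Then Y → Y · (1 + 0.02)^4
     ≈ Y · 1.0824

Percentage change = ((1 + 0.02)^4 − 1) × 100% ≈ 8.2%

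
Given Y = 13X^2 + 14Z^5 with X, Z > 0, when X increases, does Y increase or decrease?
Y increases

Taking the partial derivative:
∂Y/∂X = 26X

∂Y/∂X = 26X > 0 (assuming positive values)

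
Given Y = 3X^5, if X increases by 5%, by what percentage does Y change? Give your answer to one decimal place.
27.6%

For Y = 3X^5:
If X → X(1 + 0.05)
Then Y → Y · (1 + 0.05)^5
     ≈ Y · 1.2763

Percentage change = ((1 + 0.05)^5 − 1) × 100% ≈ 27.6%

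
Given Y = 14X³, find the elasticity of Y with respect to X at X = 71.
Elasticity = 3

Elasticity = (dY/dX) · (X/Y)

dY/dX = 42·X²
At X = 71: dY/dX = 211722, Y = 5010754

Elasticity = 211722 · (71 / 5010754) = 3

Interpretation: for a small percentage change in X, the percentage change in Y is approximately 3.00 times as large.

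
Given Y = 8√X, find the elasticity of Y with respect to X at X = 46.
Elasticity = 1/2

Elasticity = (dY/dX) · (X/Y)

dY/dX = 4/√X
At X = 46: dY/dX = 2·√46/23, Y = 8·√46

Elasticity = (2·√46/23) · (46 / (8·√46)) = 1/2

Interpretation: for a small percentage change in X, the percentage change in Y is approximately 0.50 times as large.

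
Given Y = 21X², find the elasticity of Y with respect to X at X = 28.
Elasticity = 2

Elasticity = (dY/dX) · (X/Y)

dY/dX = 42·X
At X = 28: dY/dX = 1176, Y = 16464

Elasticity = 1176 · (28 / 16464) = 2

Interpretation: for a small percentage change in X, the percentage change in Y is approximately 2.00 times as large.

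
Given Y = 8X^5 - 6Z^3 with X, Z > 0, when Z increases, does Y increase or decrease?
Y decreases

Taking the partial derivative:
∂Y/∂Z = -18Z^2

∂Y/∂Z = -18Z^2 < 0 (assuming positive values)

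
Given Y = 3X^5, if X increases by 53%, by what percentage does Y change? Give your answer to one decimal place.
738.4%

For Y = 3X^5:
If X → X(1 + 0.53)
Then Y → Y · (1 + 0.53)^5
     ≈ Y · 8.3841

Percentage change = ((1 + 0.53)^5 − 1) × 100% ≈ 738.4%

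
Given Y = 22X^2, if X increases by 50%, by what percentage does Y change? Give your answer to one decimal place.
125.0%

For Y = 22X^2:
If X → X(1 + 0.5)
Then Y → Y · (1 + 0.5)^2
     = Y · 2.2500

Percentage change = ((1 + 0.5)^2 − 1) × 100% = 125.0%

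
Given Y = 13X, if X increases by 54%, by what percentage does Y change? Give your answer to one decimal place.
54.0%

For Y = 13X:
If X → X(1 + 0.54)
Then Y → Y · (1 + 0.54)^1
     = Y · 1.5400

Percentage change = ((1 + 0.54)^1 − 1) × 100% = 54.0%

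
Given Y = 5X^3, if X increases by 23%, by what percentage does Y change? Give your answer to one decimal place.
86.1%

For Y = 5X^3:
If X → X(1 + 0.23)
Then Y → Y · (1 + 0.23)^3
     ≈ Y · 1.8609

Percentage change = ((1 + 0.23)^3 − 1) × 100% ≈ 86.1%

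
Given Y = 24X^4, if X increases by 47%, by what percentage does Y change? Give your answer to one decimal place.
366.9%

For Y = 24X^4:
If X → X(1 + 0.47)
Then Y → Y · (1 + 0.47)^4
     ≈ Y · 4.6695

Percentage change = ((1 + 0.47)^4 − 1) × 100% ≈ 366.9%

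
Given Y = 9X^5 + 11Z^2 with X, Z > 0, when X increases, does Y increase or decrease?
Y increases

Taking the partial derivative:
∂Y/∂X = 45X^4

∂Y/∂X = 45X^4 > 0 (assuming positive values)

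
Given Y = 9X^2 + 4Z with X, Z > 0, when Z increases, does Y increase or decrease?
Y increases

Taking the partial derivative:
∂Y/∂Z = 4

∂Y/∂Z = 4 > 0 (assuming positive values)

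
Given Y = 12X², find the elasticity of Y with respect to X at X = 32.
Elasticity = 2

Elasticity = (dY/dX) · (X/Y)

dY/dX = 24·X
At X = 32: dY/dX = 768, Y = 12288

Elasticity = 768 · (32 / 12288) = 2

Interpretation: for a small percentage change in X, the percentage change in Y is approximately 2.00 times as large.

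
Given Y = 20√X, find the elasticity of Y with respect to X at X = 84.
Elasticity = 1/2

Elasticity = (dY/dX) · (X/Y)

dY/dX = 10/√X
At X = 84: dY/dX = 5·√21/21, Y = 40·√21

Elasticity = (5·√21/21) · (84 / (40·√21)) = 1/2

Interpretation: for a small percentage change in X, the percentage change in Y is approximately 0.50 times as large.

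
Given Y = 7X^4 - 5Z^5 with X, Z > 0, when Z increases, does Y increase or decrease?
Y decreases

Taking the partial derivative:
∂Y/∂Z = -25Z^4

∂Y/∂Z = -25Z^4 < 0 (assuming positive values)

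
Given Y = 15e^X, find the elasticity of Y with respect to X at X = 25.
Elasticity = 25

Elasticity = (dY/dX) · (X/Y)

dY/dX = 15·e^X
At X = 25: dY/dX = 15·e^25, Y = 15·e^25

Elasticity = (15·e^25) · (25 / (15·e^25)) = 25

Interpretation: for a small percentage change in X, the percentage change in Y is approximately 25.00 times as large.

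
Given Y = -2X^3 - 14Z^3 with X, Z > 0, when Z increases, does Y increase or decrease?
Y decreases

Taking the partial derivative:
∂Y/∂Z = -42Z^2

∂Y/∂Z = -42Z^2 < 0 (assuming positive values)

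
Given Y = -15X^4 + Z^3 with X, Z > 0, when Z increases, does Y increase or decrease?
Y increases

Taking the partial derivative:
∂Y/∂Z = 3Z^2

∂Y/∂Z = 3Z^2 > 0 (assuming positive values)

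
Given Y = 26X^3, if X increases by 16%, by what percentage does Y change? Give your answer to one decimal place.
56.1%

For Y = 26X^3:
If X → X(1 + 0.16)
Then Y → Y · (1 + 0.16)^3
     ≈ Y · 1.5609

Percentage change = ((1 + 0.16)^3 − 1) × 100% ≈ 56.1%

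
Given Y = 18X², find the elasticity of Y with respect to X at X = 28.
Elasticity = 2

Elasticity = (dY/dX) · (X/Y)

dY/dX = 36·X
At X = 28: dY/dX = 1008, Y = 14112

Elasticity = 1008 · (28 / 14112) = 2

Interpretation: for a small percentage change in X, the percentage change in Y is approximately 2.00 times as large.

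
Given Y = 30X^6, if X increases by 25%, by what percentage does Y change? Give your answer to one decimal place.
281.5%

For Y = 30X^6:
If X → X(1 + 0.25)
Then Y → Y · (1 + 0.25)^6
     ≈ Y · 3.8147

Percentage change = ((1 + 0.25)^6 − 1) × 100% ≈ 281.5%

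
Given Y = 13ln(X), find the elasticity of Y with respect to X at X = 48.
Elasticity = 1/ln(48) ≈ 0.2583

Elasticity = (dY/dX) · (X/Y)

dY/dX = 13/X
At X = 48: dY/dX = 13/48, Y = 13·ln(48)

Elasticity = (13/48) · (48 / (13·ln(48))) = 1/ln(48) ≈ 0.2583

Interpretation: for a small percentage change in X, the percentage change in Y is approximately 0.26 times as large.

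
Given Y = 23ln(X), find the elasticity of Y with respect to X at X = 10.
Elasticity = 1/ln(10) ≈ 0.4343

Elasticity = (dY/dX) · (X/Y)

dY/dX = 23/X
At X = 10: dY/dX = 23/10, Y = 23·ln(10)

Elasticity = (23/10) · (10 / (23·ln(10))) = 1/ln(10) ≈ 0.4343

Interpretation: for a small percentage change in X, the percentage change in Y is approximately 0.43 times as large.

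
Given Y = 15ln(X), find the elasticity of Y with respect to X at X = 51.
Elasticity = 1/ln(51) ≈ 0.2543

Elasticity = (dY/dX) · (X/Y)

dY/dX = 15/X
At X = 51: dY/dX = 5/17, Y = 15·ln(51)

Elasticity = (5/17) · (51 / (15·ln(51))) = 1/ln(51) ≈ 0.2543

Interpretation: for a small percentage change in X, the percentage change in Y is approximately 0.25 times as large.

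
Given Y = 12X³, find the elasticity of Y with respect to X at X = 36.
Elasticity = 3

Elasticity = (dY/dX) · (X/Y)

dY/dX = 36·X²
At X = 36: dY/dX = 46656, Y = 559872

Elasticity = 46656 · (36 / 559872) = 3

Interpretation: for a small percentage change in X, the percentage change in Y is approximately 3.00 times as large.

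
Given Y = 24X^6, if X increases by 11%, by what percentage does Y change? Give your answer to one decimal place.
87.0%

For Y = 24X^6:
If X → X(1 + 0.11)
Then Y → Y · (1 + 0.11)^6
     ≈ Y · 1.8704

Percentage change = ((1 + 0.11)^6 − 1) × 100% ≈ 87.0%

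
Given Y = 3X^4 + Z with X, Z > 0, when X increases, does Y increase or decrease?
Y increases

Taking the partial derivative:
∂Y/∂X = 12X^3

∂Y/∂X = 12X^3 > 0 (assuming positive values)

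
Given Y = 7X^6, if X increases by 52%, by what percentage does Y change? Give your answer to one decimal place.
1133.3%

For Y = 7X^6:
If X → X(1 + 0.52)
Then Y → Y · (1 + 0.52)^6
     ≈ Y · 12.3328

Percentage change = ((1 + 0.52)^6 − 1) × 100% ≈ 1133.3%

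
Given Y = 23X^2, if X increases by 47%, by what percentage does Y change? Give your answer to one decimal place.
116.1%

For Y = 23X^2:
If X → X(1 + 0.47)
Then Y → Y · (1 + 0.47)^2
     = Y · 2.1609

Percentage change = ((1 + 0.47)^2 − 1) × 100% ≈ 116.1%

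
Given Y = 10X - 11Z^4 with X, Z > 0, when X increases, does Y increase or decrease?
Y increases

Taking the partial derivative:
∂Y/∂X = 10

∂Y/∂X = 10 > 0 (assuming positive values)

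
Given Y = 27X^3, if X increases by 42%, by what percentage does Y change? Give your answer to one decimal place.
186.3%

For Y = 27X^3:
If X → X(1 + 0.42)
Then Y → Y · (1 + 0.42)^3
     ≈ Y · 2.8633

Percentage change = ((1 + 0.42)^3 − 1) × 100% ≈ 186.3%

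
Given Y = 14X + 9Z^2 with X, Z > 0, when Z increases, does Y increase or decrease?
Y increases

Taking the partial derivative:
∂Y/∂Z = 18Z

∂Y/∂Z = 18Z > 0 (assuming positive values)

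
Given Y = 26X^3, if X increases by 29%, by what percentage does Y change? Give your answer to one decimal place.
114.7%

For Y = 26X^3:
If X → X(1 + 0.29)
Then Y → Y · (1 + 0.29)^3
     ≈ Y · 2.1467

Percentage change = ((1 + 0.29)^3 − 1) × 100% ≈ 114.7%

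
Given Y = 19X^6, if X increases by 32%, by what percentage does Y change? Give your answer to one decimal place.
429.0%

For Y = 19X^6:
If X → X(1 + 0.32)
Then Y → Y · (1 + 0.32)^6
     ≈ Y · 5.2899

Percentage change = ((1 + 0.32)^6 − 1) × 100% ≈ 429.0%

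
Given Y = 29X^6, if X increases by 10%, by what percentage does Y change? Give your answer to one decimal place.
77.2%

For Y = 29X^6:
If X → X(1 + 0.1)
Then Y → Y · (1 + 0.1)^6
     ≈ Y · 1.7716

Percentage change = ((1 + 0.1)^6 − 1) × 100% ≈ 77.2%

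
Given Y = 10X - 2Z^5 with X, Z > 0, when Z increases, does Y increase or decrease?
Y decreases

Taking the partial derivative:
∂Y/∂Z = -10Z^4

∂Y/∂Z = -10Z^4 < 0 (assuming positive values)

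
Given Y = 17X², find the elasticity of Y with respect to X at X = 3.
Elasticity = 2

Elasticity = (dY/dX) · (X/Y)

dY/dX = 34·X
At X = 3: dY/dX = 102, Y = 153

Elasticity = 102 · (3 / 153) = 2

Interpretation: for a small percentage change in X, the percentage change in Y is approximately 2.00 times as large.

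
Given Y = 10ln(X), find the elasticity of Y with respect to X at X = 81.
Elasticity = 1/ln(81) ≈ 0.2276

Elasticity = (dY/dX) · (X/Y)

dY/dX = 10/X
At X = 81: dY/dX = 10/81, Y = 10·ln(81)

Elasticity = (10/81) · (81 / (10·ln(81))) = 1/ln(81) ≈ 0.2276

Interpretation: for a small percentage change in X, the percentage change in Y is approximately 0.23 times as large.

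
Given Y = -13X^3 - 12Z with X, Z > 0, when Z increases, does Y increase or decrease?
Y decreases

Taking the partial derivative:
∂Y/∂Z = -12

∂Y/∂Z = -12 < 0 (assuming positive values)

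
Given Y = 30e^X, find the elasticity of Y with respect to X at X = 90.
Elasticity = 90

Elasticity = (dY/dX) · (X/Y)

dY/dX = 30·e^X
At X = 90: dY/dX = 30·e^90, Y = 30·e^90

Elasticity = (30·e^90) · (90 / (30·e^90)) = 90

Interpretation: for a small percentage change in X, the percentage change in Y is approximately 90.00 times as large.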